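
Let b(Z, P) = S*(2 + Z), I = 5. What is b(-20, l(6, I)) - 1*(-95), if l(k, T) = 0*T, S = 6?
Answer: -13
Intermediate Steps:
l(k, T) = 0
b(Z, P) = 12 + 6*Z (b(Z, P) = 6*(2 + Z) = 12 + 6*Z)
b(-20, l(6, I)) - 1*(-95) = (12 + 6*(-20)) - 1*(-95) = (12 - 120) + 95 = -108 + 95 = -13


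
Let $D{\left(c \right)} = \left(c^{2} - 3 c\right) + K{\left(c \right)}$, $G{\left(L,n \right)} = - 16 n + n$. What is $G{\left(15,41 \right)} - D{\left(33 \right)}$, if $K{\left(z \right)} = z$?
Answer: $-1638$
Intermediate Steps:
$G{\left(L,n \right)} = - 15 n$
$D{\left(c \right)} = c^{2} - 2 c$ ($D{\left(c \right)} = \left(c^{2} - 3 c\right) + c = c^{2} - 2 c$)
$G{\left(15,41 \right)} - D{\left(33 \right)} = \left(-15\right) 41 - 33 \left(-2 + 33\right) = -615 - 33 \cdot 31 = -615 - 1023 = -1638$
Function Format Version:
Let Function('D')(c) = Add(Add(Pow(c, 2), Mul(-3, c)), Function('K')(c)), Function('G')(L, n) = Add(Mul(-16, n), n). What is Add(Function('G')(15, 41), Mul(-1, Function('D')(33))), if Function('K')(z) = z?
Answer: -1638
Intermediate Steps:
Function('G')(L, n) = Mul(-15, n)
Function('D')(c) = Add(Pow(c, 2), Mul(-2, c)) (Function('D')(c) = Add(Add(Pow(c, 2), Mul(-3, c)), c) = Add(Pow(c, 2), Mul(-2, c)))
Add(Function('G')(15, 41), Mul(-1, Function('D')(33))) = Add(Mul(-15, 41), Mul(-1, Mul(33, Add(-2, 33)))) = Add(-615, Mul(-1, Mul(33, 31))) = Add(-615, Mul(-1, 1023)) = Add(-615, -1023) = -1638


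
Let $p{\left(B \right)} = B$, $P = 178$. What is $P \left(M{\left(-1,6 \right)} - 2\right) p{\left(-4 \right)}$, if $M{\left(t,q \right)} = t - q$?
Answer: $6408$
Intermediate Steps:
$P \left(M{\left(-1,6 \right)} - 2\right) p{\left(-4 \right)} = 178 \left(\left(-1 - 6\right) - 2\right) \left(-4\right) = 178 \left(-7 - 2\right) \left(-4\right) = 178 \left(\left(-9\right) \left(-4\right)\right) = 178 \cdot 36 = 6408$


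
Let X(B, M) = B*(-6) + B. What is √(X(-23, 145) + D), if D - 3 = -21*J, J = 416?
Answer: I*√8618 ≈ 92.833*I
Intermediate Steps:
X(B, M) = -5*B (X(B, M) = -6*B + B = -5*B)
D = -8733 (D = 3 - 21*416 = 3 - 8736 = -8733)
√(X(-23, 145) + D) = √(-5*(-23) - 8733) = √(115 - 8733) = √(-8618) = I*√8618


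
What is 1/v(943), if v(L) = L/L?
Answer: 1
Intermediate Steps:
v(L) = 1
1/v(943) = 1/1 = 1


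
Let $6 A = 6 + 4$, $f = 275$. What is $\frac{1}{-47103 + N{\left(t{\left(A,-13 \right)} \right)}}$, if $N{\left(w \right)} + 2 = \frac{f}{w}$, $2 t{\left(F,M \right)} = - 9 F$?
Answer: $- \frac{3}{141425} \approx -2.1213 \cdot 10^{-5}$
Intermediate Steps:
$A = \frac{5}{3}$ ($A = \frac{6 + 4}{6} = \frac{1}{6} \cdot 10 = \frac{5}{3} \approx 1.6667$)
$t{\left(F,M \right)} = - \frac{9 F}{2}$ ($t{\left(F,M \right)} = \frac{\left(-9\right) F}{2} = - \frac{9 F}{2}$)
$N{\left(w \right)} = -2 + \frac{275}{w}$
$\frac{1}{-47103 + N{\left(t{\left(A,-13 \right)} \right)}} = \frac{1}{-47103 + \left(-2 + \frac{275}{\left(- \frac{9}{2}\right) \frac{5}{3}}\right)} = \frac{1}{-47103 + \left(-2 + \frac{275}{- \frac{15}{2}}\right)} = \frac{1}{-47103 + \left(-2 + 275 \left(- \frac{2}{15}\right)\right)} = \frac{1}{-47103 - \frac{116}{3}} = \frac{1}{- \frac{141425}{3}} = - \frac{3}{141425}$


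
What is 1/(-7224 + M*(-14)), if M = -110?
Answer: -1/5684 ≈ -0.00017593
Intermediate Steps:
1/(-7224 + M*(-14)) = 1/(-7224 - 110*(-14)) = 1/(-7224 + 1540) = 1/(-5684) = -1/5684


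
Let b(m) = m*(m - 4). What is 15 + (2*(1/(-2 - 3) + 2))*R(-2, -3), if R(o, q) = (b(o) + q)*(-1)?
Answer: -87/5 ≈ -17.400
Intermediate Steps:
b(m) = m*(-4 + m)
R(o, q) = -q - o*(-4 + o) (R(o, q) = (o*(-4 + o) + q)*(-1) = (q + o*(-4 + o))*(-1) = -q - o*(-4 + o))
15 + (2*(1/(-2 - 3) + 2))*R(-2, -3) = 15 + (2*(1/(-2 - 3) + 2))*(-1*(-3) - 1*(-2)*(-4 - 2)) = 15 + (2*(1/(-5) + 2))*(3 - 1*(-2)*(-6)) = 15 + (2*(-⅕ + 2))*(3 - 12) = 15 + (2*(9/5))*(-9) = 15 + (18/5)*(-9) = 15 - 162/5 = -87/5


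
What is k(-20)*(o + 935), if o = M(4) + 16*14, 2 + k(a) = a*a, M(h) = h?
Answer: 462874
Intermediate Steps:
k(a) = -2 + a**2 (k(a) = -2 + a*a = -2 + a**2)
o = 228 (o = 4 + 16*14 = 4 + 224 = 228)
k(-20)*(o + 935) = (-2 + (-20)**2)*(228 + 935) = (-2 + 400)*1163 = 398*1163 = 462874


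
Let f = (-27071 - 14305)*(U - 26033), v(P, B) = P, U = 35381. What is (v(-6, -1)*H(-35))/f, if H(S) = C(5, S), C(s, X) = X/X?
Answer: 1/64463808 ≈ 1.5513e-8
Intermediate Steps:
C(s, X) = 1
f = -386782848 (f = (-27071 - 14305)*(35381 - 26033) = -41376*9348 = -386782848)
H(S) = 1
(v(-6, -1)*H(-35))/f = -6*1/(-386782848) = -6*(-1/386782848) = 1/64463808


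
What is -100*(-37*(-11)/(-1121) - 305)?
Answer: 34231200/1121 ≈ 30536.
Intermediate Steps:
-100*(-37*(-11)/(-1121) - 305) = -100*(407*(-1/1121) - 305) = -100*(-407/1121 - 305) = -100*(-342312/1121) = 34231200/1121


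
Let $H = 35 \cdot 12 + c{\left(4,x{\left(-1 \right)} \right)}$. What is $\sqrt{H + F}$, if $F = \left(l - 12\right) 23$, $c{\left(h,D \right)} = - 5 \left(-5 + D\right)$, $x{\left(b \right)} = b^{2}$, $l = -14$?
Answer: $i \sqrt{158} \approx 12.57 i$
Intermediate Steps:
$c{\left(h,D \right)} = 25 - 5 D$
$F = -598$ ($F = \left(-14 - 12\right) 23 = \left(-26\right) 23 = -598$)
$H = 440$ ($H = 35 \cdot 12 + \left(25 - 5 \left(-1\right)^{2}\right) = 420 + \left(25 - 5\right) = 420 + 20 = 440$)
$\sqrt{H + F} = \sqrt{440 - 598} = \sqrt{-158} = i \sqrt{158}$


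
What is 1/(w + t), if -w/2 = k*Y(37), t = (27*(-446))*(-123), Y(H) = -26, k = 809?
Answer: 1/1523234 ≈ 6.5650e-7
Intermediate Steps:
t = 1481166 (t = -12042*(-123) = 1481166)
w = 42068 (w = -1618*(-26) = -2*(-21034) = 42068)
1/(w + t) = 1/(42068 + 1481166) = 1/1523234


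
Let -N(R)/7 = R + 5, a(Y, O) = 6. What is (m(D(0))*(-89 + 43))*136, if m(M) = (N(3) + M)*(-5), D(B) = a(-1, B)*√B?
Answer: -1751680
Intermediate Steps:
N(R) = -35 - 7*R (N(R) = -7*(R + 5) = -7*(5 + R) = -35 - 7*R)
D(B) = 6*√B
m(M) = 280 - 5*M (m(M) = ((-35 - 7*3) + M)*(-5) = ((-35 - 21) + M)*(-5) = (-56 + M)*(-5) = 280 - 5*M)
(m(D(0))*(-89 + 43))*136 = ((280 - 30*√0)*(-89 + 43))*136 = ((280 - 30*0)*(-46))*136 = ((280 - 5*0)*(-46))*136 = ((280 + 0)*(-46))*136 = (280*(-46))*136 = -12880*136 = -1751680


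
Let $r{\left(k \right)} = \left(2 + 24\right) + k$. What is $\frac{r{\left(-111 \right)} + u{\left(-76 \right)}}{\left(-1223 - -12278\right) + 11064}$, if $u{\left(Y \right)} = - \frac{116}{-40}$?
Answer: $- \frac{821}{221190} \approx -0.0037117$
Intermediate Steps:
$u{\left(Y \right)} = \frac{29}{10}$ ($u{\left(Y \right)} = \left(-116\right) \left(- \frac{1}{40}\right) = \frac{29}{10}$)
$r{\left(k \right)} = 26 + k$
$\frac{r{\left(-111 \right)} + u{\left(-76 \right)}}{\left(-1223 - -12278\right) + 11064} = \frac{\left(26 - 111\right) + \frac{29}{10}}{\left(-1223 - -12278\right) + 11064} = \frac{-85 + \frac{29}{10}}{\left(-1223 + 12278\right) + 11064} = - \frac{821}{10 \left(11055 + 11064\right)} = - \frac{821}{10 \cdot 22119} = \left(- \frac{821}{10}\right) \frac{1}{22119} = - \frac{821}{221190}$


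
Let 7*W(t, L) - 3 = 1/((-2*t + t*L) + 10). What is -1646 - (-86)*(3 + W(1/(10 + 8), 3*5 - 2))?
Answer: -1804930/1337 ≈ -1350.0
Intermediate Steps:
W(t, L) = 3/7 + 1/(7*(10 - 2*t + L*t)) (W(t, L) = 3/7 + 1/(7*((-2*t + t*L) + 10)) = 3/7 + 1/(7*((-2*t + L*t) + 10)) = 3/7 + 1/(7*(10 - 2*t + L*t)))
-1646 - (-86)*(3 + W(1/(10 + 8), 3*5 - 2)) = -1646 - (-86)*(3 + (31 - 6/(10 + 8) + 3*(3*5 - 2)/(10 + 8))/(7*(10 - 2/(10 + 8) + (3*5 - 2)/(10 + 8)))) = -1646 - (-86)*(3 + (31 - 6/18 + 3*(15 - 2)/18)/(7*(10 - 2/18 + (15 - 2)/18))) = -1646 - (-86)*(3 + (31 - 6*1/18 + 3*13*(1/18))/(7*(10 - 2*1/18 + 13*(1/18)))) = -1646 - (-86)*(3 + (31 - ⅓ + 13/6)/(7*(10 - ⅑ + 13/18))) = -1646 - (-86)*(3 + (⅐)*(197/6)/(191/18)) = -1646 - (-86)*(3 + (⅐)*(18/191)*(197/6)) = -1646 - (-86)*(3 + 591/1337) = -1646 - (-86)*4602/1337 = -1646 - 1*(-395772/1337) = -1646 + 395772/1337 = -1804930/1337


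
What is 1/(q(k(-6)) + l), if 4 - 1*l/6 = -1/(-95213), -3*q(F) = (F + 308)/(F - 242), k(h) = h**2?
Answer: 29420817/722474390 ≈ 0.040722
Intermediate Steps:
q(F) = -(308 + F)/(3*(-242 + F)) (q(F) = -(F + 308)/(3*(F - 242)) = -(308 + F)/(3*(-242 + F)))
l = 2285106/95213 (l = 24 - (-6)/(-95213) = 24 - (-6)*(-1)/95213 = 24 - 6*1/95213 = 24 - 6/95213 = 2285106/95213 ≈ 24.000)
1/(q(k(-6)) + l) = 1/((-308 - 1*(-6)**2)/(3*(-242 + (-6)**2)) + 2285106/95213) = 1/((-308 - 1*36)/(3*(-242 + 36)) + 2285106/95213) = 1/((1/3)*(-308 - 36)/(-206) + 2285106/95213) = 1/((1/3)*(-1/206)*(-344) + 2285106/95213) = 1/(172/309 + 2285106/95213) = 1/(722474390/29420817) = 29420817/722474390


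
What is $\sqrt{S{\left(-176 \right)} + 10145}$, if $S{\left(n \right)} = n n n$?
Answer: $13 i \sqrt{32199} \approx 2332.7 i$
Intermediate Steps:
$S{\left(n \right)} = n^{3}$ ($S{\left(n \right)} = n^{2} n = n^{3}$)
$\sqrt{S{\left(-176 \right)} + 10145} = \sqrt{\left(-176\right)^{3} + 10145} = \sqrt{-5451776 + 10145} = \sqrt{-5441631} = 13 i \sqrt{32199}$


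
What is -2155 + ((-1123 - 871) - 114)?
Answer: -4263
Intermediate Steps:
-2155 + ((-1123 - 871) - 114) = -2155 + (-1994 - 114) = -2155 - 2108 = -4263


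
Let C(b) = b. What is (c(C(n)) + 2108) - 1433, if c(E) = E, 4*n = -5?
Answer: 2695/4 ≈ 673.75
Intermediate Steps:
n = -5/4 (n = (1/4)*(-5) = -5/4 ≈ -1.2500)
(c(C(n)) + 2108) - 1433 = (-5/4 + 2108) - 1433 = 8427/4 - 1433 = 2695/4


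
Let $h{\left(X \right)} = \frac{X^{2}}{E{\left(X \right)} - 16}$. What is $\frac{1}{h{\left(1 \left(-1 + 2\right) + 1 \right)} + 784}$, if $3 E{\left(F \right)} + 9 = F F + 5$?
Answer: $\frac{4}{3135} \approx 0.0012759$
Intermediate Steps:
$E{\left(F \right)} = - \frac{4}{3} + \frac{F^{2}}{3}$ ($E{\left(F \right)} = -3 + \frac{F F + 5}{3} = -3 + \frac{F^{2} + 5}{3} = -3 + \frac{5 + F^{2}}{3} = -3 + \left(\frac{5}{3} + \frac{F^{2}}{3}\right) = - \frac{4}{3} + \frac{F^{2}}{3}$)
$h{\left(X \right)} = \frac{X^{2}}{- \frac{52}{3} + \frac{X^{2}}{3}}$ ($h{\left(X \right)} = \frac{X^{2}}{\left(- \frac{4}{3} + \frac{X^{2}}{3}\right) - 16} = \frac{X^{2}}{- \frac{52}{3} + \frac{X^{2}}{3}}$)
$\frac{1}{h{\left(1 \left(-1 + 2\right) + 1 \right)} + 784} = \frac{1}{\frac{3 \left(1 \left(-1 + 2\right) + 1\right)^{2}}{-52 + \left(1 \left(-1 + 2\right) + 1\right)^{2}} + 784} = \frac{1}{\frac{3 \left(1 \cdot 1 + 1\right)^{2}}{-52 + \left(1 \cdot 1 + 1\right)^{2}} + 784} = \frac{1}{\frac{3 \left(1 + 1\right)^{2}}{-52 + \left(1 + 1\right)^{2}} + 784} = \frac{1}{\frac{3 \cdot 2^{2}}{-52 + 2^{2}} + 784} = \frac{1}{3 \cdot 4 \frac{1}{-52 + 4} + 784} = \frac{1}{3 \cdot 4 \frac{1}{-48} + 784} = \frac{1}{3 \cdot 4 \left(- \frac{1}{48}\right) + 784} = \frac{1}{- \frac{1}{4} + 784} = \frac{1}{\frac{3135}{4}} = \frac{4}{3135}$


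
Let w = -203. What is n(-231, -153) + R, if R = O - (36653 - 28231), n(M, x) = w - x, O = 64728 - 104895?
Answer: -48639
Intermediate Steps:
O = -40167
n(M, x) = -203 - x
R = -48589 (R = -40167 - (36653 - 28231) = -40167 - 1*8422 = -40167 - 8422 = -48589)
n(-231, -153) + R = (-203 - 1*(-153)) - 48589 = (-203 + 153) - 48589 = -50 - 48589 = -48639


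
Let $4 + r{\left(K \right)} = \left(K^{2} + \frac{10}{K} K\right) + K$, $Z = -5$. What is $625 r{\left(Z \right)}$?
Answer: $16250$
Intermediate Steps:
$r{\left(K \right)} = 6 + K + K^{2}$ ($r{\left(K \right)} = -4 + \left(\left(K^{2} + \frac{10}{K} K\right) + K\right) = -4 + \left(\left(K^{2} + 10\right) + K\right) = -4 + \left(\left(10 + K^{2}\right) + K\right) = -4 + \left(10 + K + K^{2}\right) = 6 + K + K^{2}$)
$625 r{\left(Z \right)} = 625 \left(6 - 5 + \left(-5\right)^{2}\right) = 625 \left(6 - 5 + 25\right) = 625 \cdot 26 = 16250$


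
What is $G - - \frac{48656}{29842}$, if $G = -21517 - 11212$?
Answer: $- \frac{488325081}{14921} \approx -32727.0$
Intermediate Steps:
$G = -32729$
$G - - \frac{48656}{29842} = -32729 - - \frac{48656}{29842} = -32729 - \left(-48656\right) \frac{1}{29842} = -32729 - - \frac{24328}{14921} = -32729 + \frac{24328}{14921} = - \frac{488325081}{14921}$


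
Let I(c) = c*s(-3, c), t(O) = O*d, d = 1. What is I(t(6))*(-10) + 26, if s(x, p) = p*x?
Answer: 1106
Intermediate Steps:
t(O) = O (t(O) = O*1 = O)
I(c) = -3*c² (I(c) = c*(c*(-3)) = c*(-3*c) = -3*c²)
I(t(6))*(-10) + 26 = -3*6²*(-10) + 26 = -3*36*(-10) + 26 = -108*(-10) + 26 = 1080 + 26 = 1106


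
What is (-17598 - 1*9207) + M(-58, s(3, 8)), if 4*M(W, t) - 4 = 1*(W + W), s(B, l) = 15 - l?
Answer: -26833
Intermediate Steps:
M(W, t) = 1 + W/2 (M(W, t) = 1 + (1*(W + W))/4 = 1 + (1*(2*W))/4 = 1 + (2*W)/4 = 1 + W/2)
(-17598 - 1*9207) + M(-58, s(3, 8)) = (-17598 - 1*9207) + (1 + (½)*(-58)) = (-17598 - 9207) + (1 - 29) = -26805 - 28 = -26833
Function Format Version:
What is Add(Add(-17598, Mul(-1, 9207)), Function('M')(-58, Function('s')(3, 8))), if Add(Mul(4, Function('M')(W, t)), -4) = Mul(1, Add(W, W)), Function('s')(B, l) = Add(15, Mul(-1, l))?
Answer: -26833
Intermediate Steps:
Function('M')(W, t) = Add(1, Mul(Rational(1, 2), W)) (Function('M')(W, t) = Add(1, Mul(Rational(1, 4), Mul(1, Add(W, W)))) = Add(1, Mul(Rational(1, 4), Mul(1, Mul(2, W)))) = Add(1, Mul(Rational(1, 4), Mul(2, W))) = Add(1, Mul(Rational(1, 2), W)))
Add(Add(-17598, Mul(-1, 9207)), Function('M')(-58, Function('s')(3, 8))) = Add(Add(-17598, Mul(-1, 9207)), Add(1, Mul(Rational(1, 2), -58))) = Add(Add(-17598, -9207), Add(1, -29)) = Add(-26805, -28) = -26833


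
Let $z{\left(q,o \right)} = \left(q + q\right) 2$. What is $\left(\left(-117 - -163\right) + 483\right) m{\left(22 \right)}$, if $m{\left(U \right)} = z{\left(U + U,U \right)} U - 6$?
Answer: $2045114$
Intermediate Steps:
$z{\left(q,o \right)} = 4 q$ ($z{\left(q,o \right)} = 2 q 2 = 4 q$)
$m{\left(U \right)} = -6 + 8 U^{2}$ ($m{\left(U \right)} = 4 \left(U + U\right) U - 6 = 4 \cdot 2 U U - 6 = 8 U U - 6 = 8 U^{2} - 6 = -6 + 8 U^{2}$)
$\left(\left(-117 - -163\right) + 483\right) m{\left(22 \right)} = \left(\left(-117 - -163\right) + 483\right) \left(-6 + 8 \cdot 22^{2}\right) = \left(\left(-117 + 163\right) + 483\right) \left(-6 + 8 \cdot 484\right) = \left(46 + 483\right) \left(-6 + 3872\right) = 529 \cdot 3866 = 2045114$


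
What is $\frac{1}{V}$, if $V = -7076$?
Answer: $- \frac{1}{7076} \approx -0.00014132$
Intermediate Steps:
$\frac{1}{V} = \frac{1}{-7076} = - \frac{1}{7076}$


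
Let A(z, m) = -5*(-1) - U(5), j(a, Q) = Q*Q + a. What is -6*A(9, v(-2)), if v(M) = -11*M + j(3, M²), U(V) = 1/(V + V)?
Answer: -147/5 ≈ -29.400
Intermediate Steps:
U(V) = 1/(2*V)
j(a, Q) = a + Q² (j(a, Q) = Q² + a = a + Q²)
v(M) = 3 + M⁴ - 11*M (v(M) = -11*M + (3 + (M²)²) = -11*M + (3 + M⁴) = 3 + M⁴ - 11*M)
A(z, m) = 49/10 (A(z, m) = -5*(-1) - 1/(2*5) = 5 - 1/(2*5) = 5 - 1*⅒ = 5 - ⅒ = 49/10)
-6*A(9, v(-2)) = -6*49/10 = -147/5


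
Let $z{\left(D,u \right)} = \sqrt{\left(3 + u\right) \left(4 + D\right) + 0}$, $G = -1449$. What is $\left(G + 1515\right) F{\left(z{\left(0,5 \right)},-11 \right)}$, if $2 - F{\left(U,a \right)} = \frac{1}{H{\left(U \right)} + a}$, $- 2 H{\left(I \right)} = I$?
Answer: $\frac{15642}{113} - \frac{132 \sqrt{2}}{113} \approx 136.77$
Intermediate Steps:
$H{\left(I \right)} = - \frac{I}{2}$
$z{\left(D,u \right)} = \sqrt{\left(3 + u\right) \left(4 + D\right)}$
$F{\left(U,a \right)} = 2 - \frac{1}{a - \frac{U}{2}}$ ($F{\left(U,a \right)} = 2 - \frac{1}{- \frac{U}{2} + a} = 2 - \frac{1}{a - \frac{U}{2}}$)
$\left(G + 1515\right) F{\left(z{\left(0,5 \right)},-11 \right)} = \left(-1449 + 1515\right) \frac{2 \left(1 + \sqrt{12 + 3 \cdot 0 + 4 \cdot 5 + 0 \cdot 5} - -22\right)}{\sqrt{12 + 3 \cdot 0 + 4 \cdot 5 + 0 \cdot 5} - -22} = 66 \frac{2 \left(1 + \sqrt{12 + 0 + 20 + 0} + 22\right)}{\sqrt{12 + 0 + 20 + 0} + 22} = 66 \frac{2 \left(1 + \sqrt{32} + 22\right)}{\sqrt{32} + 22} = 66 \frac{2 \left(1 + 4 \sqrt{2} + 22\right)}{4 \sqrt{2} + 22} = 66 \frac{2 \left(23 + 4 \sqrt{2}\right)}{22 + 4 \sqrt{2}} = \frac{132 \left(23 + 4 \sqrt{2}\right)}{22 + 4 \sqrt{2}}$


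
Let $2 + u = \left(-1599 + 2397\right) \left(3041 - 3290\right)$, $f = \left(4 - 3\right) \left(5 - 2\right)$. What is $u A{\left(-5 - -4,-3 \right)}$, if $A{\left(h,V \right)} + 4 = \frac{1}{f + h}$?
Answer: $695464$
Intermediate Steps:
$f = 3$ ($f = 1 \cdot 3 = 3$)
$A{\left(h,V \right)} = -4 + \frac{1}{3 + h}$
$u = -198704$ ($u = -2 + \left(-1599 + 2397\right) \left(3041 - 3290\right) = -2 + 798 \left(-249\right) = -2 - 198702 = -198704$)
$u A{\left(-5 - -4,-3 \right)} = - 198704 \frac{-11 - 4 \left(-5 - -4\right)}{3 - 1} = - 198704 \frac{-11 - 4 \left(-5 + 4\right)}{3 + \left(-5 + 4\right)} = - 198704 \frac{-11 - -4}{3 - 1} = - 198704 \frac{-11 + 4}{2} = - 198704 \cdot \frac{1}{2} \left(-7\right) = \left(-198704\right) \left(- \frac{7}{2}\right) = 695464$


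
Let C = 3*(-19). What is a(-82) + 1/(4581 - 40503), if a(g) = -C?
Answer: 2047553/35922 ≈ 57.000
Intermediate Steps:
C = -57
a(g) = 57 (a(g) = -1*(-57) = 57)
a(-82) + 1/(4581 - 40503) = 57 + 1/(4581 - 40503) = 57 + 1/(-35922) = 57 - 1/35922 = 2047553/35922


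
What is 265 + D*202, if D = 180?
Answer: 36625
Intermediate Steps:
265 + D*202 = 265 + 180*202 = 265 + 36360 = 36625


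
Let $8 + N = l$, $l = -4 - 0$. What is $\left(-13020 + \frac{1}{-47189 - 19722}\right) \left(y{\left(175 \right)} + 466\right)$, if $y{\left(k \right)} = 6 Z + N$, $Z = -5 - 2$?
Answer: $- \frac{358926663052}{66911} \approx -5.3642 \cdot 10^{6}$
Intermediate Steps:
$l = -4$ ($l = -4 + 0 = -4$)
$Z = -7$ ($Z = -5 - 2 = -7$)
$N = -12$ ($N = -8 - 4 = -12$)
$y{\left(k \right)} = -54$ ($y{\left(k \right)} = 6 \left(-7\right) - 12 = -42 - 12 = -54$)
$\left(-13020 + \frac{1}{-47189 - 19722}\right) \left(y{\left(175 \right)} + 466\right) = \left(-13020 + \frac{1}{-47189 - 19722}\right) \left(-54 + 466\right) = \left(-13020 + \frac{1}{-66911}\right) 412 = \left(-13020 - \frac{1}{66911}\right) 412 = \left(- \frac{871181221}{66911}\right) 412 = - \frac{358926663052}{66911}$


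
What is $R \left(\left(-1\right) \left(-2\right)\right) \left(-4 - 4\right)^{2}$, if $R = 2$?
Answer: $256$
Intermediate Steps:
$R \left(\left(-1\right) \left(-2\right)\right) \left(-4 - 4\right)^{2} = 2 \left(\left(-1\right) \left(-2\right)\right) \left(-4 - 4\right)^{2} = 2 \cdot 2 \left(-8\right)^{2} = 4 \cdot 64 = 256$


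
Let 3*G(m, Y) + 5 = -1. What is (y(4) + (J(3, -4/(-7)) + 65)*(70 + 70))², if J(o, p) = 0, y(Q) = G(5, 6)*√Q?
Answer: 82737216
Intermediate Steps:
G(m, Y) = -2 (G(m, Y) = -5/3 + (⅓)*(-1) = -5/3 - ⅓ = -2)
y(Q) = -2*√Q
(y(4) + (J(3, -4/(-7)) + 65)*(70 + 70))² = (-2*√4 + (0 + 65)*(70 + 70))² = (-2*2 + 65*140)² = (-4 + 9100)² = 9096² = 82737216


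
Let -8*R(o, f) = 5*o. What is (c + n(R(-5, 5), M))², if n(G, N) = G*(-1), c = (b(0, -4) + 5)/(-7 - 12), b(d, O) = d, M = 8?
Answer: 265225/23104 ≈ 11.480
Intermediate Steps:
c = -5/19 (c = (0 + 5)/(-7 - 12) = 5/(-19) = 5*(-1/19) = -5/19 ≈ -0.26316)
R(o, f) = -5*o/8
n(G, N) = -G
(c + n(R(-5, 5), M))² = (-5/19 - (-5)*(-5)/8)² = (-5/19 - 1*25/8)² = (-5/19 - 25/8)² = (-515/152)² = 265225/23104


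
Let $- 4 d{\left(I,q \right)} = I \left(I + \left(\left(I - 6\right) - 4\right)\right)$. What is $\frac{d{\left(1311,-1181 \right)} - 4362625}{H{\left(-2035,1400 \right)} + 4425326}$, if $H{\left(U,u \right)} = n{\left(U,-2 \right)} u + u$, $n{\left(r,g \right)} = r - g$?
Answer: $- \frac{2609354}{790263} \approx -3.3019$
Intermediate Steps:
$d{\left(I,q \right)} = - \frac{I \left(-10 + 2 I\right)}{4}$ ($d{\left(I,q \right)} = - \frac{I \left(I + \left(\left(I - 6\right) - 4\right)\right)}{4} = - \frac{I \left(I + \left(\left(-6 + I\right) - 4\right)\right)}{4} = - \frac{I \left(I + \left(-10 + I\right)\right)}{4} = - \frac{I \left(-10 + 2 I\right)}{4}$)
$H{\left(U,u \right)} = u + u \left(2 + U\right)$ ($H{\left(U,u \right)} = \left(U - -2\right) u + u = \left(U + 2\right) u + u = \left(2 + U\right) u + u = u \left(2 + U\right) + u = u + u \left(2 + U\right)$)
$\frac{d{\left(1311,-1181 \right)} - 4362625}{H{\left(-2035,1400 \right)} + 4425326} = \frac{\frac{1}{2} \cdot 1311 \left(5 - 1311\right) - 4362625}{1400 \left(3 - 2035\right) + 4425326} = \frac{\frac{1}{2} \cdot 1311 \left(5 - 1311\right) - 4362625}{1400 \left(-2032\right) + 4425326} = \frac{\frac{1}{2} \cdot 1311 \left(-1306\right) - 4362625}{-2844800 + 4425326} = \frac{-856083 - 4362625}{1580526} = \left(-5218708\right) \frac{1}{1580526} = - \frac{2609354}{790263}$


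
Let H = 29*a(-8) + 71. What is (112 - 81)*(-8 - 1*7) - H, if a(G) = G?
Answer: -304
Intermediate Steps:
H = -161 (H = 29*(-8) + 71 = -232 + 71 = -161)
(112 - 81)*(-8 - 1*7) - H = (112 - 81)*(-8 - 1*7) - 1*(-161) = 31*(-8 - 7) + 161 = 31*(-15) + 161 = -465 + 161 = -304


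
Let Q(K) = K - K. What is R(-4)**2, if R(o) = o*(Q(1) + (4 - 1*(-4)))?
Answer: 1024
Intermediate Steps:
Q(K) = 0
R(o) = 8*o (R(o) = o*(0 + (4 - 1*(-4))) = o*(0 + (4 + 4)) = o*(0 + 8) = o*8 = 8*o)
R(-4)**2 = (8*(-4))**2 = (-32)**2 = 1024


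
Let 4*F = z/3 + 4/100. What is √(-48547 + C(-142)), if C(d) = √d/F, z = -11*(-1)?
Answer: √(-937976587 + 20850*I*√142)/139 ≈ 0.029182 + 220.33*I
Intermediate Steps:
z = 11
F = 139/150 (F = (11/3 + 4/100)/4 = (11*(⅓) + 4*(1/100))/4 = (11/3 + 1/25)/4 = (¼)*(278/75) = 139/150 ≈ 0.92667)
C(d) = 150*√d/139 (C(d) = √d/(139/150) = 150*√d/139)
√(-48547 + C(-142)) = √(-48547 + 150*√(-142)/139) = √(-48547 + 150*(I*√142)/139) = √(-48547 + 150*I*√142/139)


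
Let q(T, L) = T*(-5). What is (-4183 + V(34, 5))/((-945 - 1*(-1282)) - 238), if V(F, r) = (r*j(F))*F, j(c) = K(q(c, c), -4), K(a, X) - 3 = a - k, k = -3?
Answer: -32063/99 ≈ -323.87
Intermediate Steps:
q(T, L) = -5*T
K(a, X) = 6 + a (K(a, X) = 3 + (a - 1*(-3)) = 3 + (a + 3) = 3 + (3 + a) = 6 + a)
j(c) = 6 - 5*c
V(F, r) = F*r*(6 - 5*F) (V(F, r) = (r*(6 - 5*F))*F = F*r*(6 - 5*F))
(-4183 + V(34, 5))/((-945 - 1*(-1282)) - 238) = (-4183 + 34*5*(6 - 5*34))/((-945 - 1*(-1282)) - 238) = (-4183 + 34*5*(6 - 170))/((-945 + 1282) - 238) = (-4183 + 34*5*(-164))/(337 - 238) = (-4183 - 27880)/99 = -32063*1/99 = -32063/99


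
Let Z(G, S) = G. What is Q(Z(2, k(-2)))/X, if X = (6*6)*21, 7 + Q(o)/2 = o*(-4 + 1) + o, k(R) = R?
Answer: -11/378 ≈ -0.029101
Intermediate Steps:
Q(o) = -14 - 4*o (Q(o) = -14 + 2*(o*(-4 + 1) + o) = -14 + 2*(o*(-3) + o) = -14 + 2*(-3*o + o) = -14 + 2*(-2*o) = -14 - 4*o)
X = 756 (X = 36*21 = 756)
Q(Z(2, k(-2)))/X = (-14 - 4*2)/756 = (-14 - 8)*(1/756) = -22*1/756 = -11/378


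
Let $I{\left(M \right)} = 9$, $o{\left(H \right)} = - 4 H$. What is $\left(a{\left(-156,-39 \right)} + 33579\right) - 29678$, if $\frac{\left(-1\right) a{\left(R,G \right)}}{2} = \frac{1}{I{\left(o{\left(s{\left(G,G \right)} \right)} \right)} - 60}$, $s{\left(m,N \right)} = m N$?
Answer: $\frac{198953}{51} \approx 3901.0$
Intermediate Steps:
$s{\left(m,N \right)} = N m$
$a{\left(R,G \right)} = \frac{2}{51}$ ($a{\left(R,G \right)} = - \frac{2}{9 - 60} = - \frac{2}{-51} = \left(-2\right) \left(- \frac{1}{51}\right) = \frac{2}{51}$)
$\left(a{\left(-156,-39 \right)} + 33579\right) - 29678 = \left(\frac{2}{51} + 33579\right) - 29678 = \frac{1712531}{51} - 29678 = \frac{198953}{51}$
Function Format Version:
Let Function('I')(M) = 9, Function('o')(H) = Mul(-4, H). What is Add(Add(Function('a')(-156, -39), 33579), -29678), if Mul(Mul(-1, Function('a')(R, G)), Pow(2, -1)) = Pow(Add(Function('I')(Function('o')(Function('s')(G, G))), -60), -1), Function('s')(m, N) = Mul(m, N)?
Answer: Rational(198953, 51) ≈ 3901.0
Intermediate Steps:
Function('s')(m, N) = Mul(N, m)
Function('a')(R, G) = Rational(2, 51) (Function('a')(R, G) = Mul(-2, Pow(Add(9, -60), -1)) = Mul(-2, Pow(-51, -1)) = Mul(-2, Rational(-1, 51)) = Rational(2, 51))
Add(Add(Function('a')(-156, -39), 33579), -29678) = Add(Add(Rational(2, 51), 33579), -29678) = Add(Rational(1712531, 51), -29678) = Rational(198953, 51)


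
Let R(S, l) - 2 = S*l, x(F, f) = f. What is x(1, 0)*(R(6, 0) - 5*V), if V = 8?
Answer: 0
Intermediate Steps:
R(S, l) = 2 + S*l
x(1, 0)*(R(6, 0) - 5*V) = 0*((2 + 6*0) - 5*8) = 0*((2 + 0) - 40) = 0*(2 - 40) = 0*(-38) = 0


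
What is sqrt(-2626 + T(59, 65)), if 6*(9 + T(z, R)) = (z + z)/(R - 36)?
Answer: I*sqrt(19939182)/87 ≈ 51.326*I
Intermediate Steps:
T(z, R) = -9 + z/(3*(-36 + R)) (T(z, R) = -9 + ((z + z)/(R - 36))/6 = -9 + ((2*z)/(-36 + R))/6 = -9 + (2*z/(-36 + R))/6 = -9 + z/(3*(-36 + R)))
sqrt(-2626 + T(59, 65)) = sqrt(-2626 + (972 + 59 - 27*65)/(3*(-36 + 65))) = sqrt(-2626 + (1/3)*(972 + 59 - 1755)/29) = sqrt(-2626 + (1/3)*(1/29)*(-724)) = sqrt(-2626 - 724/87) = sqrt(-229186/87) = I*sqrt(19939182)/87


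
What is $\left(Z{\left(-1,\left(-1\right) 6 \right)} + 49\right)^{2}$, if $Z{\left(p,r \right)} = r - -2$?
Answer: $2025$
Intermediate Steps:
$Z{\left(p,r \right)} = 2 + r$ ($Z{\left(p,r \right)} = r + 2 = 2 + r$)
$\left(Z{\left(-1,\left(-1\right) 6 \right)} + 49\right)^{2} = \left(\left(2 - 6\right) + 49\right)^{2} = \left(-4 + 49\right)^{2} = 45^{2} = 2025$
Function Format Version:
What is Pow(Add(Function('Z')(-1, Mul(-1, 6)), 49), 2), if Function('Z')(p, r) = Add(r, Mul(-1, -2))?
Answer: 2025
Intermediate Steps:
Function('Z')(p, r) = Add(2, r) (Function('Z')(p, r) = Add(r, 2) = Add(2, r))
Pow(Add(Function('Z')(-1, Mul(-1, 6)), 49), 2) = Pow(Add(Add(2, Mul(-1, 6)), 49), 2) = Pow(Add(Add(2, -6), 49), 2) = Pow(Add(-4, 49), 2) = Pow(45, 2) = 2025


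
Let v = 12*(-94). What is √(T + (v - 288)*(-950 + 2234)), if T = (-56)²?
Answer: 4*I*√113438 ≈ 1347.2*I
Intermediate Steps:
T = 3136
v = -1128
√(T + (v - 288)*(-950 + 2234)) = √(3136 + (-1128 - 288)*(-950 + 2234)) = √(3136 - 1416*1284) = √(3136 - 1818144) = √(-1815008) = 4*I*√113438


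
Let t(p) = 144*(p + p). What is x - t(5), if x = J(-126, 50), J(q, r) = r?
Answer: -1390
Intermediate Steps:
t(p) = 288*p (t(p) = 144*(2*p) = 288*p)
x = 50
x - t(5) = 50 - 288*5 = 50 - 1*1440 = 50 - 1440 = -1390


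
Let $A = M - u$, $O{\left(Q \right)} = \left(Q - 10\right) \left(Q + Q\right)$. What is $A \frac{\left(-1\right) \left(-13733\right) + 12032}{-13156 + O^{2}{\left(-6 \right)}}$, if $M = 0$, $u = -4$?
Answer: $\frac{25765}{5927} \approx 4.3471$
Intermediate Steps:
$O{\left(Q \right)} = 2 Q \left(-10 + Q\right)$ ($O{\left(Q \right)} = \left(-10 + Q\right) 2 Q = 2 Q \left(-10 + Q\right)$)
$A = 4$ ($A = 0 - -4 = 0 + 4 = 4$)
$A \frac{\left(-1\right) \left(-13733\right) + 12032}{-13156 + O^{2}{\left(-6 \right)}} = 4 \frac{\left(-1\right) \left(-13733\right) + 12032}{-13156 + \left(2 \left(-6\right) \left(-10 - 6\right)\right)^{2}} = 4 \frac{13733 + 12032}{-13156 + \left(2 \left(-6\right) \left(-16\right)\right)^{2}} = 4 \frac{25765}{-13156 + 192^{2}} = 4 \frac{25765}{-13156 + 36864} = 4 \cdot \frac{25765}{23708} = \frac{25765}{5927}$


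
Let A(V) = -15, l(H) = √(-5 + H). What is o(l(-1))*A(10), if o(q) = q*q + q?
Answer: 90 - 15*I*√6 ≈ 90.0 - 36.742*I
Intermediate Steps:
o(q) = q + q² (o(q) = q² + q = q + q²)
o(l(-1))*A(10) = (√(-5 - 1)*(1 + √(-5 - 1)))*(-15) = (√(-6)*(1 + √(-6)))*(-15) = ((I*√6)*(1 + I*√6))*(-15) = (I*√6*(1 + I*√6))*(-15) = -15*I*√6*(1 + I*√6)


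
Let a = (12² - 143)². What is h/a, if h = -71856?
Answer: -71856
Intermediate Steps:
a = 1 (a = (144 - 143)² = 1² = 1)
h/a = -71856/1 = -71856*1 = -71856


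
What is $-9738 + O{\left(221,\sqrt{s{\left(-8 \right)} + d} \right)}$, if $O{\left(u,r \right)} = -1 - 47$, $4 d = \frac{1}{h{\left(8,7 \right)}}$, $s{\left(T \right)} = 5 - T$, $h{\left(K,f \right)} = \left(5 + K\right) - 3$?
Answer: $-9786$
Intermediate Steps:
$h{\left(K,f \right)} = 2 + K$
$d = \frac{1}{40}$ ($d = \frac{1}{4 \left(2 + 8\right)} = \frac{1}{4 \cdot 10} = \frac{1}{4} \cdot \frac{1}{10} = \frac{1}{40} \approx 0.025$)
$O{\left(u,r \right)} = -48$
$-9738 + O{\left(221,\sqrt{s{\left(-8 \right)} + d} \right)} = -9738 - 48 = -9786$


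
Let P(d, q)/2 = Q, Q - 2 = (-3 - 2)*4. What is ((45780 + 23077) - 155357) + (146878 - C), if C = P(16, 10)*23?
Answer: 61206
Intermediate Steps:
Q = -18 (Q = 2 + (-3 - 2)*4 = 2 - 5*4 = 2 - 20 = -18)
P(d, q) = -36 (P(d, q) = 2*(-18) = -36)
C = -828 (C = -36*23 = -828)
((45780 + 23077) - 155357) + (146878 - C) = ((45780 + 23077) - 155357) + (146878 - 1*(-828)) = (68857 - 155357) + (146878 + 828) = -86500 + 147706 = 61206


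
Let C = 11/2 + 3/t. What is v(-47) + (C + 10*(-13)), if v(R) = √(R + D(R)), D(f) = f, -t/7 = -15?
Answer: -8713/70 + I*√94 ≈ -124.47 + 9.6954*I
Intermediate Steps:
t = 105 (t = -7*(-15) = 105)
C = 387/70 (C = 11/2 + 3/105 = 11*(½) + 3*(1/105) = 11/2 + 1/35 = 387/70 ≈ 5.5286)
v(R) = √2*√R (v(R) = √(R + R) = √(2*R) = √2*√R)
v(-47) + (C + 10*(-13)) = √2*√(-47) + (387/70 + 10*(-13)) = √2*(I*√47) + (387/70 - 130) = I*√94 - 8713/70 = -8713/70 + I*√94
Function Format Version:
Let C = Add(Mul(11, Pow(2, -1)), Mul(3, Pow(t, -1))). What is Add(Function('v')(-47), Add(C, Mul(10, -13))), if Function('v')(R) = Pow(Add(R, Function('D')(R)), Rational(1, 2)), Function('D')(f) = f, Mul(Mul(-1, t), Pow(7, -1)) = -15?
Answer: Add(Rational(-8713, 70), Mul(I, Pow(94, Rational(1, 2)))) ≈ Add(-124.47, Mul(9.6954, I))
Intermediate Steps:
t = 105 (t = Mul(-7, -15) = 105)
C = Rational(387, 70) (C = Add(Mul(11, Pow(2, -1)), Mul(3, Pow(105, -1))) = Add(Mul(11, Rational(1, 2)), Mul(3, Rational(1, 105))) = Add(Rational(11, 2), Rational(1, 35)) = Rational(387, 70) ≈ 5.5286)
Function('v')(R) = Mul(Pow(2, Rational(1, 2)), Pow(R, Rational(1, 2))) (Function('v')(R) = Pow(Add(R, R), Rational(1, 2)) = Pow(Mul(2, R), Rational(1, 2)) = Mul(Pow(2, Rational(1, 2)), Pow(R, Rational(1, 2))))
Add(Function('v')(-47), Add(C, Mul(10, -13))) = Add(Mul(Pow(2, Rational(1, 2)), Pow(-47, Rational(1, 2))), Add(Rational(387, 70), Mul(10, -13))) = Add(Mul(Pow(2, Rational(1, 2)), Mul(I, Pow(47, Rational(1, 2)))), Add(Rational(387, 70), -130)) = Add(Mul(I, Pow(94, Rational(1, 2))), Rational(-8713, 70)) = Add(Rational(-8713, 70), Mul(I, Pow(94, Rational(1, 2))))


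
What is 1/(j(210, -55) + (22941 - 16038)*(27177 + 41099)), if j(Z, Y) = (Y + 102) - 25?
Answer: 1/471309250 ≈ 2.1217e-9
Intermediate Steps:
j(Z, Y) = 77 + Y (j(Z, Y) = (102 + Y) - 25 = 77 + Y)
1/(j(210, -55) + (22941 - 16038)*(27177 + 41099)) = 1/((77 - 55) + (22941 - 16038)*(27177 + 41099)) = 1/(22 + 6903*68276) = 1/(22 + 471309228) = 1/471309250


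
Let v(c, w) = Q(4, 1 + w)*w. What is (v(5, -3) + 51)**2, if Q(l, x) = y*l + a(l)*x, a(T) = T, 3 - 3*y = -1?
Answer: 3481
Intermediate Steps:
y = 4/3 (y = 1 - 1/3*(-1) = 1 + 1/3 = 4/3 ≈ 1.3333)
Q(l, x) = 4*l/3 + l*x
v(c, w) = w*(28/3 + 4*w) (v(c, w) = ((1/3)*4*(4 + 3*(1 + w)))*w = ((1/3)*4*(4 + (3 + 3*w)))*w = ((1/3)*4*(7 + 3*w))*w = (28/3 + 4*w)*w = w*(28/3 + 4*w))
(v(5, -3) + 51)**2 = ((4/3)*(-3)*(7 + 3*(-3)) + 51)**2 = ((4/3)*(-3)*(7 - 9) + 51)**2 = ((4/3)*(-3)*(-2) + 51)**2 = (8 + 51)**2 = 59**2 = 3481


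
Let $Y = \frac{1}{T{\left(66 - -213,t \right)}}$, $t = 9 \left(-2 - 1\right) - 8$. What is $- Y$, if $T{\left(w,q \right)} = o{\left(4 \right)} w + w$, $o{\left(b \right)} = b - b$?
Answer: $- \frac{1}{279} \approx -0.0035842$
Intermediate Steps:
$o{\left(b \right)} = 0$
$t = -35$ ($t = 9 \left(-3\right) - 8 = -27 - 8 = -35$)
$T{\left(w,q \right)} = w$ ($T{\left(w,q \right)} = 0 w + w = 0 + w = w$)
$Y = \frac{1}{279}$ ($Y = \frac{1}{66 - -213} = \frac{1}{66 + 213} = \frac{1}{279} \approx 0.0035842$)
$- Y = \left(-1\right) \frac{1}{279} = - \frac{1}{279}$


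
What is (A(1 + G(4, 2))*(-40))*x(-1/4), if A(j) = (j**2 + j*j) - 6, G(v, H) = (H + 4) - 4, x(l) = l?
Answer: 120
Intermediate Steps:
G(v, H) = H (G(v, H) = (4 + H) - 4 = H)
A(j) = -6 + 2*j**2 (A(j) = (j**2 + j**2) - 6 = 2*j**2 - 6 = -6 + 2*j**2)
(A(1 + G(4, 2))*(-40))*x(-1/4) = ((-6 + 2*(1 + 2)**2)*(-40))*(-1/4) = ((-6 + 2*3**2)*(-40))*(-1*1/4) = ((-6 + 2*9)*(-40))*(-1/4) = ((-6 + 18)*(-40))*(-1/4) = (12*(-40))*(-1/4) = -480*(-1/4) = 120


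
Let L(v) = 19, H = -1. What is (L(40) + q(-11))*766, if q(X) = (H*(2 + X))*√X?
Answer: 14554 + 6894*I*√11 ≈ 14554.0 + 22865.0*I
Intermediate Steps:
q(X) = √X*(-2 - X) (q(X) = (-(2 + X))*√X = (-2 - X)*√X = √X*(-2 - X))
(L(40) + q(-11))*766 = (19 + √(-11)*(-2 - 1*(-11)))*766 = (19 + (I*√11)*(-2 + 11))*766 = (19 + (I*√11)*9)*766 = (19 + 9*I*√11)*766 = 14554 + 6894*I*√11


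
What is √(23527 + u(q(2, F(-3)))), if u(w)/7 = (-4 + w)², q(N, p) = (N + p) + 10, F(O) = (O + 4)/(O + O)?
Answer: √862435/6 ≈ 154.78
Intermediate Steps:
F(O) = (4 + O)/(2*O) (F(O) = (4 + O)/((2*O)) = (4 + O)*(1/(2*O)) = (4 + O)/(2*O))
q(N, p) = 10 + N + p
u(w) = 7*(-4 + w)²
√(23527 + u(q(2, F(-3)))) = √(23527 + 7*(-4 + (10 + 2 + (½)*(4 - 3)/(-3)))²) = √(23527 + 7*(-4 + (10 + 2 + (½)*(-⅓)*1))²) = √(23527 + 7*(-4 + (10 + 2 - ⅙))²) = √(23527 + 7*(-4 + 71/6)²) = √(23527 + 7*(47/6)²) = √(23527 + 7*(2209/36)) = √(23527 + 15463/36) = √(862435/36) = √862435/6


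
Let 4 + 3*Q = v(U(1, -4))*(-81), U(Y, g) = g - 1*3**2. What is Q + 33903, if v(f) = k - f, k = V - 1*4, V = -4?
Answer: 101300/3 ≈ 33767.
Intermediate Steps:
k = -8 (k = -4 - 1*4 = -4 - 4 = -8)
U(Y, g) = -9 + g (U(Y, g) = g - 1*9 = g - 9 = -9 + g)
v(f) = -8 - f
Q = -409/3 (Q = -4/3 + ((-8 - (-9 - 4))*(-81))/3 = -4/3 + ((-8 - 1*(-13))*(-81))/3 = -4/3 + ((-8 + 13)*(-81))/3 = -4/3 + (5*(-81))/3 = -4/3 + (1/3)*(-405) = -4/3 - 135 = -409/3 ≈ -136.33)
Q + 33903 = -409/3 + 33903 = 101300/3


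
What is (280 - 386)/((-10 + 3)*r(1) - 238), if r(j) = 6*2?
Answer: 53/161 ≈ 0.32919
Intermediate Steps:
r(j) = 12
(280 - 386)/((-10 + 3)*r(1) - 238) = (280 - 386)/((-10 + 3)*12 - 238) = -106/(-7*12 - 238) = -106/(-84 - 238) = -106/(-322) = -106*(-1/322) = 53/161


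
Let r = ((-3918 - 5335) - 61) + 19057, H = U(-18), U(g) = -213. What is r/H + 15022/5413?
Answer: -49539173/1152969 ≈ -42.967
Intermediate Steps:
H = -213
r = 9743 (r = (-9253 - 61) + 19057 = -9314 + 19057 = 9743)
r/H + 15022/5413 = 9743/(-213) + 15022/5413 = 9743*(-1/213) + 15022*(1/5413) = -9743/213 + 15022/5413 = -49539173/1152969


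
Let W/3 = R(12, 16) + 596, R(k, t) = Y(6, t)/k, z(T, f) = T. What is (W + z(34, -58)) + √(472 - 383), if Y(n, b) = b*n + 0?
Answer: 1846 + √89 ≈ 1855.4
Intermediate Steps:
Y(n, b) = b*n
R(k, t) = 6*t/k (R(k, t) = (t*6)/k = (6*t)/k = 6*t/k)
W = 1812 (W = 3*(6*16/12 + 596) = 3*(6*16*(1/12) + 596) = 3*(8 + 596) = 3*604 = 1812)
(W + z(34, -58)) + √(472 - 383) = (1812 + 34) + √(472 - 383) = 1846 + √89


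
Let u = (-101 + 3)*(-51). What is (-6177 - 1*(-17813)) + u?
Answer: 16634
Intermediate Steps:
u = 4998 (u = -98*(-51) = 4998)
(-6177 - 1*(-17813)) + u = (-6177 - 1*(-17813)) + 4998 = (-6177 + 17813) + 4998 = 11636 + 4998 = 16634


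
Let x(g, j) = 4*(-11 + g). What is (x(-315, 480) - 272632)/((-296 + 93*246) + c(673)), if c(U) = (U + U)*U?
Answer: -11414/38685 ≈ -0.29505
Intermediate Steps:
c(U) = 2*U**2 (c(U) = (2*U)*U = 2*U**2)
x(g, j) = -44 + 4*g
(x(-315, 480) - 272632)/((-296 + 93*246) + c(673)) = ((-44 + 4*(-315)) - 272632)/((-296 + 93*246) + 2*673**2) = ((-44 - 1260) - 272632)/((-296 + 22878) + 2*452929) = (-1304 - 272632)/(22582 + 905858) = -273936/928440 = -273936*1/928440 = -11414/38685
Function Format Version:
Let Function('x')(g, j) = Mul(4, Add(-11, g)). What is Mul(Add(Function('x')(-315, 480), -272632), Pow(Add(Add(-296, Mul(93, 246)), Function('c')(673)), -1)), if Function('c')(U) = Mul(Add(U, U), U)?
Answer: Rational(-11414, 38685) ≈ -0.29505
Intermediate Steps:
Function('c')(U) = Mul(2, Pow(U, 2)) (Function('c')(U) = Mul(Mul(2, U), U) = Mul(2, Pow(U, 2)))
Function('x')(g, j) = Add(-44, Mul(4, g))
Mul(Add(Function('x')(-315, 480), -272632), Pow(Add(Add(-296, Mul(93, 246)), Function('c')(673)), -1)) = Mul(Add(Add(-44, Mul(4, -315)), -272632), Pow(Add(Add(-296, Mul(93, 246)), Mul(2, Pow(673, 2))), -1)) = Mul(Add(Add(-44, -1260), -272632), Pow(Add(Add(-296, 22878), Mul(2, 452929)), -1)) = Mul(Add(-1304, -272632), Pow(Add(22582, 905858), -1)) = Mul(-273936, Pow(928440, -1)) = Mul(-273936, Rational(1, 928440)) = Rational(-11414, 38685)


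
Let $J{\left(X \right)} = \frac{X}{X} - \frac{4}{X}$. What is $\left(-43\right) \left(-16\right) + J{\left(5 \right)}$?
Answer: $\frac{3441}{5} \approx 688.2$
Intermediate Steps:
$J{\left(X \right)} = 1 - \frac{4}{X}$
$\left(-43\right) \left(-16\right) + J{\left(5 \right)} = \left(-43\right) \left(-16\right) + \frac{-4 + 5}{5} = 688 + \frac{1}{5} \cdot 1 = 688 + \frac{1}{5} = \frac{3441}{5}$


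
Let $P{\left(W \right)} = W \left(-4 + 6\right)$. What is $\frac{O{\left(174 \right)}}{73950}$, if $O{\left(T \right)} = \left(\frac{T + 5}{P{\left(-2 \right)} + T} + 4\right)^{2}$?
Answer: $\frac{737881}{2137155000} \approx 0.00034526$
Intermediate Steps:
$P{\left(W \right)} = 2 W$ ($P{\left(W \right)} = W 2 = 2 W$)
$O{\left(T \right)} = \left(4 + \frac{5 + T}{-4 + T}\right)^{2}$ ($O{\left(T \right)} = \left(\frac{T + 5}{2 \left(-2\right) + T} + 4\right)^{2} = \left(\frac{5 + T}{-4 + T} + 4\right)^{2} = \left(4 + \frac{5 + T}{-4 + T}\right)^{2}$)
$\frac{O{\left(174 \right)}}{73950} = \frac{\left(-11 + 5 \cdot 174\right)^{2} \frac{1}{\left(-4 + 174\right)^{2}}}{73950} = \frac{\left(-11 + 870\right)^{2}}{28900} \cdot \frac{1}{73950} = 859^{2} \cdot \frac{1}{28900} \cdot \frac{1}{73950} = 737881 \cdot \frac{1}{28900} \cdot \frac{1}{73950} = \frac{737881}{28900} \cdot \frac{1}{73950} = \frac{737881}{2137155000}$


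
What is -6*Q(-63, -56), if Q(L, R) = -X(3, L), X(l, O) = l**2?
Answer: 54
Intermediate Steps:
Q(L, R) = -9 (Q(L, R) = -1*3**2 = -1*9 = -9)
-6*Q(-63, -56) = -6*(-9) = 54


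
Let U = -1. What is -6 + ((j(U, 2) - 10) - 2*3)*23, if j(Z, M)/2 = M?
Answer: -282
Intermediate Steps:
j(Z, M) = 2*M
-6 + ((j(U, 2) - 10) - 2*3)*23 = -6 + ((2*2 - 10) - 2*3)*23 = -6 + ((4 - 10) - 6)*23 = -6 + (-6 - 6)*23 = -6 - 12*23 = -6 - 276 = -282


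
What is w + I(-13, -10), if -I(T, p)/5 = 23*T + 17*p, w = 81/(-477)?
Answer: 124276/53 ≈ 2344.8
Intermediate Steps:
w = -9/53 (w = 81*(-1/477) = -9/53 ≈ -0.16981)
I(T, p) = -115*T - 85*p (I(T, p) = -5*(23*T + 17*p) = -5*(17*p + 23*T) = -115*T - 85*p)
w + I(-13, -10) = -9/53 + (-115*(-13) - 85*(-10)) = -9/53 + (1495 + 850) = -9/53 + 2345 = 124276/53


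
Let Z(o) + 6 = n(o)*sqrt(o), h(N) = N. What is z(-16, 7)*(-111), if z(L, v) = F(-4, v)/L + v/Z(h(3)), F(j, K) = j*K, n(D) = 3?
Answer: 1295/4 + 259*sqrt(3) ≈ 772.35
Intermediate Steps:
F(j, K) = K*j
Z(o) = -6 + 3*sqrt(o)
z(L, v) = v/(-6 + 3*sqrt(3)) - 4*v/L (z(L, v) = (v*(-4))/L + v/(-6 + 3*sqrt(3)) = (-4*v)/L + v/(-6 + 3*sqrt(3)) = -4*v/L + v/(-6 + 3*sqrt(3)) = v/(-6 + 3*sqrt(3)) - 4*v/L)
z(-16, 7)*(-111) = ((1/3)*7*(-24 - 1*(-16) + 12*sqrt(3))/(-16*(2 - sqrt(3))))*(-111) = ((1/3)*7*(-1/16)*(-24 + 16 + 12*sqrt(3))/(2 - sqrt(3)))*(-111) = ((1/3)*7*(-1/16)*(-8 + 12*sqrt(3))/(2 - sqrt(3)))*(-111) = -7*(-8 + 12*sqrt(3))/(48*(2 - sqrt(3)))*(-111) = 259*(-8 + 12*sqrt(3))/(16*(2 - sqrt(3)))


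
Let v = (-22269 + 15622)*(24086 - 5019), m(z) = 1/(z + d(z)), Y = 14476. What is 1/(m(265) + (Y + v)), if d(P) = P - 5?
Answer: -525/66530033324 ≈ -7.8912e-9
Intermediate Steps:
d(P) = -5 + P
m(z) = 1/(-5 + 2*z) (m(z) = 1/(z + (-5 + z)) = 1/(-5 + 2*z))
v = -126738349 (v = -6647*19067 = -126738349)
1/(m(265) + (Y + v)) = 1/(1/(-5 + 2*265) + (14476 - 126738349)) = 1/(1/(-5 + 530) - 126723873) = 1/(1/525 - 126723873) = 1/(-66530033324/525) = -525/66530033324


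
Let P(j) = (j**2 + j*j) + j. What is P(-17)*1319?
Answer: 739959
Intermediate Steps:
P(j) = j + 2*j**2 (P(j) = (j**2 + j**2) + j = 2*j**2 + j = j + 2*j**2)
P(-17)*1319 = -17*(1 + 2*(-17))*1319 = -17*(1 - 34)*1319 = -17*(-33)*1319 = 561*1319 = 739959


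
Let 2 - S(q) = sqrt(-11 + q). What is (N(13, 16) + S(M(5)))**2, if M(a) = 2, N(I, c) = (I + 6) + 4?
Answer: 616 - 150*I ≈ 616.0 - 150.0*I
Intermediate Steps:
N(I, c) = 10 + I (N(I, c) = (6 + I) + 4 = 10 + I)
S(q) = 2 - sqrt(-11 + q)
(N(13, 16) + S(M(5)))**2 = ((10 + 13) + (2 - sqrt(-11 + 2)))**2 = (23 + (2 - sqrt(-9)))**2 = (23 + (2 - 3*I))**2 = (25 - 3*I)**2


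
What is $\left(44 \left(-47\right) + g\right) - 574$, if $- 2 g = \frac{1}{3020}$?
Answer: $- \frac{15957681}{6040} \approx -2642.0$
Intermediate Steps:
$g = - \frac{1}{6040}$ ($g = - \frac{1}{2 \cdot 3020} = \left(- \frac{1}{2}\right) \frac{1}{3020} = - \frac{1}{6040} \approx -0.00016556$)
$\left(44 \left(-47\right) + g\right) - 574 = \left(44 \left(-47\right) - \frac{1}{6040}\right) - 574 = \left(-2068 - \frac{1}{6040}\right) - 574 = - \frac{12490721}{6040} - 574 = - \frac{15957681}{6040}$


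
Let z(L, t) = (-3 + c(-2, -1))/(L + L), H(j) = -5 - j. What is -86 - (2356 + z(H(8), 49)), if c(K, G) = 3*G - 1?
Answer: -63499/26 ≈ -2442.3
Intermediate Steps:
c(K, G) = -1 + 3*G
z(L, t) = -7/(2*L) (z(L, t) = (-3 + (-1 + 3*(-1)))/(L + L) = (-3 + (-1 - 3))/((2*L)) = (-3 - 4)*(1/(2*L)) = -7/(2*L))
-86 - (2356 + z(H(8), 49)) = -86 - (2356 - 7/(2*(-5 - 1*8))) = -86 - (2356 - 7/(2*(-5 - 8))) = -86 - (2356 - 7/2/(-13)) = -86 - (2356 - 7/2*(-1/13)) = -86 - (2356 + 7/26) = -86 - 1*61263/26 = -86 - 61263/26 = -63499/26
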